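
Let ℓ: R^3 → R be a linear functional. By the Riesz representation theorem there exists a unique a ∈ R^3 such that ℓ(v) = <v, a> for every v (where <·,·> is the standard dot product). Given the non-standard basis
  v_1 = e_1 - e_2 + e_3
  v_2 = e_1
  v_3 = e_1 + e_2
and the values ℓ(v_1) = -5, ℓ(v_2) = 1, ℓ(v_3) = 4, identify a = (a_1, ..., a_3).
a = (1, 3, -3)

Write a = (a_1, ..., a_3) in the standard basis. For each basis vector v_i, ℓ(v_i) = <v_i, a> is a linear equation in the a_j's. Collect the n equations into a matrix system V a = ℓ, where row i of V is v_i (expressed in the standard basis). Since V is invertible (lower-triangular with 1s on the diagonal, up to permutation), solve by back-substitution:
  V =
[[1, -1, 1],
 [1, 0, 0],
 [1, 1, 0]]
  V a = (-5, 1, 4)
Solving gives a = (1, 3, -3).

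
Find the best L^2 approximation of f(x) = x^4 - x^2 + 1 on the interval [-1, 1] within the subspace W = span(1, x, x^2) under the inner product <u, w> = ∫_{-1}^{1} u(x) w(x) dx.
g(x) = 32/35 - x^2/7

The best approximation g ∈ W is the orthogonal projection of f onto W. Writing g = a_0 + a_1 x + a_2 x^2, the coefficients solve the normal equations G · a = b where
  G_{ij} = <φ_i, φ_j> and b_i = <f, φ_i>, with φ_0 = 1, φ_1 = x, φ_2 = x^2.
G =
  [2, 0, 2/3]
  [0, 2/3, 0]
  [2/3, 0, 2/5],
b = (26/15, 0, 58/105).
Solving gives a_0 = 32/35, a_1 = 0, a_2 = -1/7, so
  g(x) = 32/35 - x^2/7.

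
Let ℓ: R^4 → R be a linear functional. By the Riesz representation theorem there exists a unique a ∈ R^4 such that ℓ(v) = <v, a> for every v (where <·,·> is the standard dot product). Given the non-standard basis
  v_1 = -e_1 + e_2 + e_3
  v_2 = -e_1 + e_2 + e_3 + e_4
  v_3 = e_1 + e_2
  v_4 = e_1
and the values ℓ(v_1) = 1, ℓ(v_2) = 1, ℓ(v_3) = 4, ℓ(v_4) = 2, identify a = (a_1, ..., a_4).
a = (2, 2, 1, 0)

Write a = (a_1, ..., a_4) in the standard basis. For each basis vector v_i, ℓ(v_i) = <v_i, a> is a linear equation in the a_j's. Collect the n equations into a matrix system V a = ℓ, where row i of V is v_i (expressed in the standard basis). Since V is invertible (lower-triangular with 1s on the diagonal, up to permutation), solve by back-substitution:
  V =
[[-1, 1, 1, 0],
 [-1, 1, 1, 1],
 [1, 1, 0, 0],
 [1, 0, 0, 0]]
  V a = (1, 1, 4, 2)
Solving gives a = (2, 2, 1, 0).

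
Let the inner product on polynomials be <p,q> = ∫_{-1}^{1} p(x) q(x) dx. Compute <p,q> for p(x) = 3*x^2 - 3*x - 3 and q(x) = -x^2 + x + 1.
<p,q> = -26/5

Expand the product: p(x)·q(x) = -3*x^4 + 6*x^3 + 3*x^2 - 6*x - 3.
∫_{-1}^{1} of each monomial x^k gives [2/(k+1) if k even, 0 if k odd]. Integrating term-by-term (or equivalently evaluating the antiderivative F(x) = -3*x^5/5 + 3*x^4/2 + x^3 - 3*x^2 - 3*x at the endpoints):
  F(1) − F(−1) = -41/10 − (11/10) = -26/5.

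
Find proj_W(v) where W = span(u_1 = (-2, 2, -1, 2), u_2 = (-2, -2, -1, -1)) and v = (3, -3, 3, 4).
proj_W(v) = (350/129, 14/43, 175/129, -56/129)

Set up U = [u_1 | ... | u_2] ∈ R^(4×2). The projector onto W = col(U) is P = U (U^T U)^(-1) U^T.
Compute U^T U =
  [13, -1]
  [-1, 10],
and U^T v = (-7, -7).
Solve U^T U · c = U^T v for the coefficients: c = (-77/129, -98/129). The projection is proj_W(v) = U c.
Check: (v - proj_W(v)) · u_1 = 0  (should be 0).
Check: (v - proj_W(v)) · u_2 = 0  (should be 0).
Result: proj_W(v) = (350/129, 14/43, 175/129, -56/129).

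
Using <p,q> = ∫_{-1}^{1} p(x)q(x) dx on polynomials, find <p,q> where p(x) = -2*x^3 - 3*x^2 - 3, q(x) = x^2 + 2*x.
<p,q> = -24/5

Expand the product: p(x)·q(x) = -2*x^5 - 7*x^4 - 6*x^3 - 3*x^2 - 6*x.
∫_{-1}^{1} of each monomial x^k gives [2/(k+1) if k even, 0 if k odd]. Integrating term-by-term (or equivalently evaluating the antiderivative F(x) = -x^6/3 - 7*x^5/5 - 3*x^4/2 - x^3 - 3*x^2 at the endpoints):
  F(1) − F(−1) = -217/30 − (-73/30) = -24/5.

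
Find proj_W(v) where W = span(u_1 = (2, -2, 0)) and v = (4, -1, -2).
proj_W(v) = (5/2, -5/2, 0)

Set up U = [u_1 | ... | u_1] ∈ R^(3×1). The projector onto W = col(U) is P = U (U^T U)^(-1) U^T.
Compute U^T U =
  [8],
and U^T v = (10).
Solve U^T U · c = U^T v for the coefficients: c = (5/4). The projection is proj_W(v) = U c.
Check: (v - proj_W(v)) · u_1 = 0  (should be 0).
Result: proj_W(v) = (5/2, -5/2, 0).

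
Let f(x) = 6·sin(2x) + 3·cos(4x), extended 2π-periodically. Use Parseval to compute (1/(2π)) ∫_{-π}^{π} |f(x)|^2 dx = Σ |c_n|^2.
Σ |c_n|^2 = 45/2

Expand |f|^2 and use orthogonality of {sin(nx), cos(mx)} on [-π, π]:
  ∫_{-π}^{π} sin(nx)^2 dx = π, ∫ cos(mx)^2 dx = π, and cross terms integrate to 0.
So ∫_{-π}^{π} f(x)^2 dx = 6^2 · π + 3^2 · π = (36 + 9)π.
Divide by 2π: (36 + 9)/2 = 45/2.
By Parseval, this equals Σ |c_n|^2.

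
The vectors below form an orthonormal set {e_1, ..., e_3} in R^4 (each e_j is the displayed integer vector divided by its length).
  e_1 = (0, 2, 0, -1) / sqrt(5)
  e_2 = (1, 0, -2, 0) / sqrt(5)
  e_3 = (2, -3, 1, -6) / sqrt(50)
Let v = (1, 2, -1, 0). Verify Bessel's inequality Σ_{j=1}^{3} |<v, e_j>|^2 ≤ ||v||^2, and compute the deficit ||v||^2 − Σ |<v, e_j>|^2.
Σ |<v, e_j>|^2 = 11/2; ||v||^2 = 6; deficit = 1/2

Write each e_j = u_j / sqrt(<u_j, u_j>) where u_j is the displayed integer vector. Then <v, e_j> = <v, u_j> / sqrt(<u_j, u_j>), so |<v, e_j>|^2 = <v, u_j>^2 / <u_j, u_j>.
Coefficients: <v, e_1> = 4/sqrt(5), <v, e_2> = 3/sqrt(5), <v, e_3> = -5/sqrt(50).
Square and sum: Σ |<v, e_j>|^2 = 11/2.
Compute ||v||^2 = v·v = 6.
Deficit = 6 − 11/2 = 1/2 ≥ 0, confirming Bessel's inequality. (The deficit equals ||v − Σ <v,e_j> e_j||^2, the squared distance from v to span{e_j}.)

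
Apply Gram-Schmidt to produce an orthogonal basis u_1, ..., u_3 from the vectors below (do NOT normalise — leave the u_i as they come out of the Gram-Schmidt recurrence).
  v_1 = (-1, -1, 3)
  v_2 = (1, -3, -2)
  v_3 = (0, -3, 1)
Orthogonal basis:
  u_1 = (-1, -1, 3)
  u_2 = (7/11, -37/11, -10/11)
  u_3 = (11/138, 1/138, 2/69)

Apply the Gram-Schmidt recurrence
  u_1 = v_1
  u_i = v_i − Σ_{j<i} ((v_i · u_j) / (u_j · u_j)) · u_j.

Step by step this gives:
  u_1 = (-1, -1, 3)
  u_2 = (7/11, -37/11, -10/11)
  u_3 = (11/138, 1/138, 2/69)

Orthogonality check:
  u_2 · u_1 = 0 (should be 0)
  u_3 · u_1 = 0 (should be 0)
  u_3 · u_2 = 0 (should be 0)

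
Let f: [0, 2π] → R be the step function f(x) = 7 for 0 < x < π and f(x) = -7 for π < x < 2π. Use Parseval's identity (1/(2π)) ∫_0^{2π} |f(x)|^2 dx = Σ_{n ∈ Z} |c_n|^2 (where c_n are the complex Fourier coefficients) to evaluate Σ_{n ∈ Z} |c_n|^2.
Σ |c_n|^2 = 49

Parseval equates the L^2 energy of f (normalised by 1/(2π)) with the ℓ^2 sum of its Fourier coefficients: (1/(2π)) ∫_0^{2π} |f|^2 = Σ |c_n|^2.
Compute the left side: (1/(2π)) [∫_0^π 7^2 dx + ∫_π^{2π} (-7)^2 dx] = (1/(2π)) · (49π + 49π) = (49 + 49)/2 = 49.
So Σ_{n ∈ Z} |c_n|^2 = 49.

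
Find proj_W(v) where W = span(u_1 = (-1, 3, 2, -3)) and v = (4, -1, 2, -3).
proj_W(v) = (-6/23, 18/23, 12/23, -18/23)

Set up U = [u_1 | ... | u_1] ∈ R^(4×1). The projector onto W = col(U) is P = U (U^T U)^(-1) U^T.
Compute U^T U =
  [23],
and U^T v = (6).
Solve U^T U · c = U^T v for the coefficients: c = (6/23). The projection is proj_W(v) = U c.
Check: (v - proj_W(v)) · u_1 = 0  (should be 0).
Result: proj_W(v) = (-6/23, 18/23, 12/23, -18/23).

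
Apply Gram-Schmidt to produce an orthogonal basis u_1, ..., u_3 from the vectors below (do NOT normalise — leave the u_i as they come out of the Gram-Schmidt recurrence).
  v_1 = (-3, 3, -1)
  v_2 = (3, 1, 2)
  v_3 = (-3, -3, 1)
Orthogonal basis:
  u_1 = (-3, 3, -1)
  u_2 = (33/19, 43/19, 30/19)
  u_3 = (-147/101, -63/101, 252/101)

Apply the Gram-Schmidt recurrence
  u_1 = v_1
  u_i = v_i − Σ_{j<i} ((v_i · u_j) / (u_j · u_j)) · u_j.

Step by step this gives:
  u_1 = (-3, 3, -1)
  u_2 = (33/19, 43/19, 30/19)
  u_3 = (-147/101, -63/101, 252/101)

Orthogonality check:
  u_2 · u_1 = 0 (should be 0)
  u_3 · u_1 = 0 (should be 0)
  u_3 · u_2 = 0 (should be 0)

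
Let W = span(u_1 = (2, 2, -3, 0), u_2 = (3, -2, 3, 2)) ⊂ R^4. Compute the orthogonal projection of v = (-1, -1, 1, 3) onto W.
proj_W(v) = (3/131, -142/131, 213/131, 58/131)

Set up U = [u_1 | ... | u_2] ∈ R^(4×2). The projector onto W = col(U) is P = U (U^T U)^(-1) U^T.
Compute U^T U =
  [17, -7]
  [-7, 26],
and U^T v = (-7, 8).
Solve U^T U · c = U^T v for the coefficients: c = (-42/131, 29/131). The projection is proj_W(v) = U c.
Check: (v - proj_W(v)) · u_1 = 0  (should be 0).
Check: (v - proj_W(v)) · u_2 = 0  (should be 0).
Result: proj_W(v) = (3/131, -142/131, 213/131, 58/131).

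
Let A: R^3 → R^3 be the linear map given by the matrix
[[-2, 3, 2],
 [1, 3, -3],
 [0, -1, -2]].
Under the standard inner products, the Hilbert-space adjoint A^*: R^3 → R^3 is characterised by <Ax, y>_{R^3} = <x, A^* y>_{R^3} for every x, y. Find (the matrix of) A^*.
A^* = A^T =
[[-2, 1, 0],
 [3, 3, -1],
 [2, -3, -2]]

For real matrices with standard dot products, the defining identity <Ax, y> = <x, A^* y> gives (Ax)^T y = x^T (A^*) y, i.e. x^T A^T y = x^T (A^*) y. Since this holds for all x, y, we must have A^* = A^T. Therefore
A^* =
[[-2, 1, 0],
 [3, 3, -1],
 [2, -3, -2]].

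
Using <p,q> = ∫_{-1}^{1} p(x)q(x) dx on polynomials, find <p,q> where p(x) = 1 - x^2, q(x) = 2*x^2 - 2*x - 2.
<p,q> = -32/15

Expand the product: p(x)·q(x) = -2*x^4 + 2*x^3 + 4*x^2 - 2*x - 2.
∫_{-1}^{1} of each monomial x^k gives [2/(k+1) if k even, 0 if k odd]. Integrating term-by-term (or equivalently evaluating the antiderivative F(x) = -2*x^5/5 + x^4/2 + 4*x^3/3 - x^2 - 2*x at the endpoints):
  F(1) − F(−1) = -47/30 − (17/30) = -32/15.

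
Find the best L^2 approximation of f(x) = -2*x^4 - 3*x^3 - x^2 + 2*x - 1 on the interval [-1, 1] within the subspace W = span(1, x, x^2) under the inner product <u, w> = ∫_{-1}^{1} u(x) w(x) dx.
g(x) = -19*x^2/7 + x/5 - 29/35

The best approximation g ∈ W is the orthogonal projection of f onto W. Writing g = a_0 + a_1 x + a_2 x^2, the coefficients solve the normal equations G · a = b where
  G_{ij} = <φ_i, φ_j> and b_i = <f, φ_i>, with φ_0 = 1, φ_1 = x, φ_2 = x^2.
G =
  [2, 0, 2/3]
  [0, 2/3, 0]
  [2/3, 0, 2/5],
b = (-52/15, 2/15, -172/105).
Solving gives a_0 = -29/35, a_1 = 1/5, a_2 = -19/7, so
  g(x) = -19*x^2/7 + x/5 - 29/35.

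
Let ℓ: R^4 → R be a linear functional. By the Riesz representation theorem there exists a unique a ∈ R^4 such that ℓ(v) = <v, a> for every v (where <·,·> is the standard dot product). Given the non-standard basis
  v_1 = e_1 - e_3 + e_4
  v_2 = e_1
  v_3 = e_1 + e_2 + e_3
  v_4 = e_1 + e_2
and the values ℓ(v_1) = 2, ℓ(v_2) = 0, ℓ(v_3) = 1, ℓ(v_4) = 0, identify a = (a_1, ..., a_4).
a = (0, 0, 1, 3)

Write a = (a_1, ..., a_4) in the standard basis. For each basis vector v_i, ℓ(v_i) = <v_i, a> is a linear equation in the a_j's. Collect the n equations into a matrix system V a = ℓ, where row i of V is v_i (expressed in the standard basis). Since V is invertible (lower-triangular with 1s on the diagonal, up to permutation), solve by back-substitution:
  V =
[[1, 0, -1, 1],
 [1, 0, 0, 0],
 [1, 1, 1, 0],
 [1, 1, 0, 0]]
  V a = (2, 0, 1, 0)
Solving gives a = (0, 0, 1, 3).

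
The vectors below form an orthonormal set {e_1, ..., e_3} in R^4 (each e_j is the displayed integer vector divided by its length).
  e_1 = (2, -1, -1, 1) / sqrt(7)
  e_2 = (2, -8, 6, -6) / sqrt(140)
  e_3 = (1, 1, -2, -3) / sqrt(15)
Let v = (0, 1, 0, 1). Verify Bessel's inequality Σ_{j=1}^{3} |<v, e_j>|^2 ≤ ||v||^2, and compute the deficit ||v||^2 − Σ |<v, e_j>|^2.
Σ |<v, e_j>|^2 = 5/3; ||v||^2 = 2; deficit = 1/3

Write each e_j = u_j / sqrt(<u_j, u_j>) where u_j is the displayed integer vector. Then <v, e_j> = <v, u_j> / sqrt(<u_j, u_j>), so |<v, e_j>|^2 = <v, u_j>^2 / <u_j, u_j>.
Coefficients: <v, e_1> = 0/sqrt(7), <v, e_2> = -14/sqrt(140), <v, e_3> = -2/sqrt(15).
Square and sum: Σ |<v, e_j>|^2 = 5/3.
Compute ||v||^2 = v·v = 2.
Deficit = 2 − 5/3 = 1/3 ≥ 0, confirming Bessel's inequality. (The deficit equals ||v − Σ <v,e_j> e_j||^2, the squared distance from v to span{e_j}.)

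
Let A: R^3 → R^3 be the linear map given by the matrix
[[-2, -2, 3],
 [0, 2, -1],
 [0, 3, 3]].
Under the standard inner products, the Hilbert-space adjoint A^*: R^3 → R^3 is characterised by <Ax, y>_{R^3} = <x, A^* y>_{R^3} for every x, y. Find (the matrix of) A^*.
A^* = A^T =
[[-2, 0, 0],
 [-2, 2, 3],
 [3, -1, 3]]

For real matrices with standard dot products, the defining identity <Ax, y> = <x, A^* y> gives (Ax)^T y = x^T (A^*) y, i.e. x^T A^T y = x^T (A^*) y. Since this holds for all x, y, we must have A^* = A^T. Therefore
A^* =
[[-2, 0, 0],
 [-2, 2, 3],
 [3, -1, 3]].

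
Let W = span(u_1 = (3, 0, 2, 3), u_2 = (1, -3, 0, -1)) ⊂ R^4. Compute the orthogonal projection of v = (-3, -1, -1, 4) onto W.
proj_W(v) = (-5/22, 12/11, 1/11, 1/2)

Set up U = [u_1 | ... | u_2] ∈ R^(4×2). The projector onto W = col(U) is P = U (U^T U)^(-1) U^T.
Compute U^T U =
  [22, 0]
  [0, 11],
and U^T v = (1, -4).
Solve U^T U · c = U^T v for the coefficients: c = (1/22, -4/11). The projection is proj_W(v) = U c.
Check: (v - proj_W(v)) · u_1 = 0  (should be 0).
Check: (v - proj_W(v)) · u_2 = 0  (should be 0).
Result: proj_W(v) = (-5/22, 12/11, 1/11, 1/2).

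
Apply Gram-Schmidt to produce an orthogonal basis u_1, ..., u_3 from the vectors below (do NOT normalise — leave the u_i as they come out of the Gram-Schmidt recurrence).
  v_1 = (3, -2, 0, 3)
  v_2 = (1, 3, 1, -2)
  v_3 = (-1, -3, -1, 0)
Orthogonal basis:
  u_1 = (3, -2, 0, 3)
  u_2 = (49/22, 24/11, 1, -17/22)
  u_3 = (128/249, -70/83, -34/249, -268/249)

Apply the Gram-Schmidt recurrence
  u_1 = v_1
  u_i = v_i − Σ_{j<i} ((v_i · u_j) / (u_j · u_j)) · u_j.

Step by step this gives:
  u_1 = (3, -2, 0, 3)
  u_2 = (49/22, 24/11, 1, -17/22)
  u_3 = (128/249, -70/83, -34/249, -268/249)

Orthogonality check:
  u_2 · u_1 = 0 (should be 0)
  u_3 · u_1 = 0 (should be 0)
  u_3 · u_2 = 0 (should be 0)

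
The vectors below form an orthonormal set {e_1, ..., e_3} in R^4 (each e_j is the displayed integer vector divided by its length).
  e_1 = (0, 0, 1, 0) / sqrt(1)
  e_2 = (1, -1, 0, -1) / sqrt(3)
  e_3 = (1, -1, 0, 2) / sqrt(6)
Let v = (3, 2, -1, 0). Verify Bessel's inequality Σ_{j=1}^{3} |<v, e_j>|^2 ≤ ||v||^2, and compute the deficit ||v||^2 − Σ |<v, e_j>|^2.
Σ |<v, e_j>|^2 = 3/2; ||v||^2 = 14; deficit = 25/2

Write each e_j = u_j / sqrt(<u_j, u_j>) where u_j is the displayed integer vector. Then <v, e_j> = <v, u_j> / sqrt(<u_j, u_j>), so |<v, e_j>|^2 = <v, u_j>^2 / <u_j, u_j>.
Coefficients: <v, e_1> = -1/sqrt(1), <v, e_2> = 1/sqrt(3), <v, e_3> = 1/sqrt(6).
Square and sum: Σ |<v, e_j>|^2 = 3/2.
Compute ||v||^2 = v·v = 14.
Deficit = 14 − 3/2 = 25/2 ≥ 0, confirming Bessel's inequality. (The deficit equals ||v − Σ <v,e_j> e_j||^2, the squared distance from v to span{e_j}.)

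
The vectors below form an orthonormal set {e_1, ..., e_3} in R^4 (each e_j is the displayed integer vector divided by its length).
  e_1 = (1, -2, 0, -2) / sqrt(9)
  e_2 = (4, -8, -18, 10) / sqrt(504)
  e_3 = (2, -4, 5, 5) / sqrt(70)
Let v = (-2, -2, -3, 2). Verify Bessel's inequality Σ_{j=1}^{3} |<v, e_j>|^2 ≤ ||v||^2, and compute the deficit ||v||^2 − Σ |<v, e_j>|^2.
Σ |<v, e_j>|^2 = 69/5; ||v||^2 = 21; deficit = 36/5

Write each e_j = u_j / sqrt(<u_j, u_j>) where u_j is the displayed integer vector. Then <v, e_j> = <v, u_j> / sqrt(<u_j, u_j>), so |<v, e_j>|^2 = <v, u_j>^2 / <u_j, u_j>.
Coefficients: <v, e_1> = -2/sqrt(9), <v, e_2> = 82/sqrt(504), <v, e_3> = -1/sqrt(70).
Square and sum: Σ |<v, e_j>|^2 = 69/5.
Compute ||v||^2 = v·v = 21.
Deficit = 21 − 69/5 = 36/5 ≥ 0, confirming Bessel's inequality. (The deficit equals ||v − Σ <v,e_j> e_j||^2, the squared distance from v to span{e_j}.)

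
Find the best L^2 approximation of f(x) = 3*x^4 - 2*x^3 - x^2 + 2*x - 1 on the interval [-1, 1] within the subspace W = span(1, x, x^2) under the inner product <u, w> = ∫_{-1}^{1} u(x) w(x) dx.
g(x) = 11*x^2/7 + 4*x/5 - 44/35

The best approximation g ∈ W is the orthogonal projection of f onto W. Writing g = a_0 + a_1 x + a_2 x^2, the coefficients solve the normal equations G · a = b where
  G_{ij} = <φ_i, φ_j> and b_i = <f, φ_i>, with φ_0 = 1, φ_1 = x, φ_2 = x^2.
G =
  [2, 0, 2/3]
  [0, 2/3, 0]
  [2/3, 0, 2/5],
b = (-22/15, 8/15, -22/105).
Solving gives a_0 = -44/35, a_1 = 4/5, a_2 = 11/7, so
  g(x) = 11*x^2/7 + 4*x/5 - 44/35.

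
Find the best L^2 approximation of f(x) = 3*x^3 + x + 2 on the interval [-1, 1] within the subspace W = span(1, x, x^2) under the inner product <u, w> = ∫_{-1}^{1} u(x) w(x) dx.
g(x) = 14*x/5 + 2

The best approximation g ∈ W is the orthogonal projection of f onto W. Writing g = a_0 + a_1 x + a_2 x^2, the coefficients solve the normal equations G · a = b where
  G_{ij} = <φ_i, φ_j> and b_i = <f, φ_i>, with φ_0 = 1, φ_1 = x, φ_2 = x^2.
G =
  [2, 0, 2/3]
  [0, 2/3, 0]
  [2/3, 0, 2/5],
b = (4, 28/15, 4/3).
Solving gives a_0 = 2, a_1 = 14/5, a_2 = 0, so
  g(x) = 14*x/5 + 2.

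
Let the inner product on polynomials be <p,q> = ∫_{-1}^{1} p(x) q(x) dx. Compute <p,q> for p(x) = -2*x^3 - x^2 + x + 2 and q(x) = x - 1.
<p,q> = -52/15

Expand the product: p(x)·q(x) = -2*x^4 + x^3 + 2*x^2 + x - 2.
∫_{-1}^{1} of each monomial x^k gives [2/(k+1) if k even, 0 if k odd]. Integrating term-by-term (or equivalently evaluating the antiderivative F(x) = -2*x^5/5 + x^4/4 + 2*x^3/3 + x^2/2 - 2*x at the endpoints):
  F(1) − F(−1) = -59/60 − (149/60) = -52/15.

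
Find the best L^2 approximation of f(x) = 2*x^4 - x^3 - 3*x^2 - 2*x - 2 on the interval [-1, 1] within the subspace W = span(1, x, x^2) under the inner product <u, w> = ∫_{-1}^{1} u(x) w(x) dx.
g(x) = -9*x^2/7 - 13*x/5 - 76/35

The best approximation g ∈ W is the orthogonal projection of f onto W. Writing g = a_0 + a_1 x + a_2 x^2, the coefficients solve the normal equations G · a = b where
  G_{ij} = <φ_i, φ_j> and b_i = <f, φ_i>, with φ_0 = 1, φ_1 = x, φ_2 = x^2.
G =
  [2, 0, 2/3]
  [0, 2/3, 0]
  [2/3, 0, 2/5],
b = (-26/5, -26/15, -206/105).
Solving gives a_0 = -76/35, a_1 = -13/5, a_2 = -9/7, so
  g(x) = -9*x^2/7 - 13*x/5 - 76/35.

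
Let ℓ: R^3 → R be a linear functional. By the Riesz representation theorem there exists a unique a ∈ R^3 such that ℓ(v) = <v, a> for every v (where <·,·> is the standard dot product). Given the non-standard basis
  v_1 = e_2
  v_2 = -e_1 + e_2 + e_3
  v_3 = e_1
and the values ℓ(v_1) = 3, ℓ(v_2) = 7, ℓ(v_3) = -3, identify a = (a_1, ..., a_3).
a = (-3, 3, 1)

Write a = (a_1, ..., a_3) in the standard basis. For each basis vector v_i, ℓ(v_i) = <v_i, a> is a linear equation in the a_j's. Collect the n equations into a matrix system V a = ℓ, where row i of V is v_i (expressed in the standard basis). Since V is invertible (lower-triangular with 1s on the diagonal, up to permutation), solve by back-substitution:
  V =
[[0, 1, 0],
 [-1, 1, 1],
 [1, 0, 0]]
  V a = (3, 7, -3)
Solving gives a = (-3, 3, 1).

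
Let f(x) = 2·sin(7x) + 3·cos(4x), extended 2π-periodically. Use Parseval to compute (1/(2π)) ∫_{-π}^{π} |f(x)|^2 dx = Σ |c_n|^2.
Σ |c_n|^2 = 13/2

Expand |f|^2 and use orthogonality of {sin(nx), cos(mx)} on [-π, π]:
  ∫_{-π}^{π} sin(nx)^2 dx = π, ∫ cos(mx)^2 dx = π, and cross terms integrate to 0.
So ∫_{-π}^{π} f(x)^2 dx = 2^2 · π + 3^2 · π = (4 + 9)π.
Divide by 2π: (4 + 9)/2 = 13/2.
By Parseval, this equals Σ |c_n|^2.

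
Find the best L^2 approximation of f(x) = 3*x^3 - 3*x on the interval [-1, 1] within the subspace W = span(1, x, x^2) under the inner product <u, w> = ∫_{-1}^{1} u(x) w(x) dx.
g(x) = -6*x/5

The best approximation g ∈ W is the orthogonal projection of f onto W. Writing g = a_0 + a_1 x + a_2 x^2, the coefficients solve the normal equations G · a = b where
  G_{ij} = <φ_i, φ_j> and b_i = <f, φ_i>, with φ_0 = 1, φ_1 = x, φ_2 = x^2.
G =
  [2, 0, 2/3]
  [0, 2/3, 0]
  [2/3, 0, 2/5],
b = (0, -4/5, 0).
Solving gives a_0 = 0, a_1 = -6/5, a_2 = 0, so
  g(x) = -6*x/5.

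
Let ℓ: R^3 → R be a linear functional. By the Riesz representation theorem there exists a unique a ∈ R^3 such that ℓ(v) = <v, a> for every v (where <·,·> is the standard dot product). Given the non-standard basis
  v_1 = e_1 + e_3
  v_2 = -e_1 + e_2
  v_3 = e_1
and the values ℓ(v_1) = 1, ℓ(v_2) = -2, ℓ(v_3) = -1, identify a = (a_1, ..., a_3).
a = (-1, -3, 2)

Write a = (a_1, ..., a_3) in the standard basis. For each basis vector v_i, ℓ(v_i) = <v_i, a> is a linear equation in the a_j's. Collect the n equations into a matrix system V a = ℓ, where row i of V is v_i (expressed in the standard basis). Since V is invertible (lower-triangular with 1s on the diagonal, up to permutation), solve by back-substitution:
  V =
[[1, 0, 1],
 [-1, 1, 0],
 [1, 0, 0]]
  V a = (1, -2, -1)
Solving gives a = (-1, -3, 2).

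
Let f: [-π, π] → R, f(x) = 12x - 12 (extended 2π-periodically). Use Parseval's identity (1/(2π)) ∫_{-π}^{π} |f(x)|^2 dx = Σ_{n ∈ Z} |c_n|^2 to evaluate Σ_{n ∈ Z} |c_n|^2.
Σ |c_n|^2 = 48π^2 + 144

Expand and integrate term by term over [-π, π]:
  ∫ (12x)^2 dx = 144·(2π^3/3); ∫ 2·12·(-12)·x dx = 0 (odd integrand); ∫ (-12)^2 dx = 144·2π.
So (1/(2π)) ∫_{-π}^{π} (12x - 12)^2 dx = 144π^2/3 + 144 = 48π^2 + 144.
Parseval ⇒ Σ |c_n|^2 = 48π^2 + 144.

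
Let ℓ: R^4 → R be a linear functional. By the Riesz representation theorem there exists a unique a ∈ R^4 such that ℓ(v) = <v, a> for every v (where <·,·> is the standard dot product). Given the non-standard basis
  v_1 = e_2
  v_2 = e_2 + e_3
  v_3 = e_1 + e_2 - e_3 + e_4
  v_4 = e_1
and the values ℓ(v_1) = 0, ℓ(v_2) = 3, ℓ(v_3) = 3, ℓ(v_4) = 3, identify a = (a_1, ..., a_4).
a = (3, 0, 3, 3)

Write a = (a_1, ..., a_4) in the standard basis. For each basis vector v_i, ℓ(v_i) = <v_i, a> is a linear equation in the a_j's. Collect the n equations into a matrix system V a = ℓ, where row i of V is v_i (expressed in the standard basis). Since V is invertible (lower-triangular with 1s on the diagonal, up to permutation), solve by back-substitution:
  V =
[[0, 1, 0, 0],
 [0, 1, 1, 0],
 [1, 1, -1, 1],
 [1, 0, 0, 0]]
  V a = (0, 3, 3, 3)
Solving gives a = (3, 0, 3, 3).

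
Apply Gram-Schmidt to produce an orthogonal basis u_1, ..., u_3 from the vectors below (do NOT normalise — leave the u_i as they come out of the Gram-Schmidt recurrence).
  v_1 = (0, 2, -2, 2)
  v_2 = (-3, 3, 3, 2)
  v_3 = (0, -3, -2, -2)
Orthogonal basis:
  u_1 = (0, 2, -2, 2)
  u_2 = (-3, 7/3, 11/3, 4/3)
  u_3 = (-153/89, -59/89, -80/89, -21/89)

Apply the Gram-Schmidt recurrence
  u_1 = v_1
  u_i = v_i − Σ_{j<i} ((v_i · u_j) / (u_j · u_j)) · u_j.

Step by step this gives:
  u_1 = (0, 2, -2, 2)
  u_2 = (-3, 7/3, 11/3, 4/3)
  u_3 = (-153/89, -59/89, -80/89, -21/89)

Orthogonality check:
  u_2 · u_1 = 0 (should be 0)
  u_3 · u_1 = 0 (should be 0)
  u_3 · u_2 = 0 (should be 0)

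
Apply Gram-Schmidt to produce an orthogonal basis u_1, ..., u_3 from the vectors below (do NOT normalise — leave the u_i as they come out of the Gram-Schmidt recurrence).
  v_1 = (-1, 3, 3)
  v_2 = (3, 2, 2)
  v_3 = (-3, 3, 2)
Orthogonal basis:
  u_1 = (-1, 3, 3)
  u_2 = (66/19, 11/19, 11/19)
  u_3 = (0, 1/2, -1/2)

Apply the Gram-Schmidt recurrence
  u_1 = v_1
  u_i = v_i − Σ_{j<i} ((v_i · u_j) / (u_j · u_j)) · u_j.

Step by step this gives:
  u_1 = (-1, 3, 3)
  u_2 = (66/19, 11/19, 11/19)
  u_3 = (0, 1/2, -1/2)

Orthogonality check:
  u_2 · u_1 = 0 (should be 0)
  u_3 · u_1 = 0 (should be 0)
  u_3 · u_2 = 0 (should be 0)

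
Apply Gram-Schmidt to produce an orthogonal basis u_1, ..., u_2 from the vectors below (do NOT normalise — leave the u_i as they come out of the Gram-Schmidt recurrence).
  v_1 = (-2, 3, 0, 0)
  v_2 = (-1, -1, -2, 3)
Orthogonal basis:
  u_1 = (-2, 3, 0, 0)
  u_2 = (-15/13, -10/13, -2, 3)

Apply the Gram-Schmidt recurrence
  u_1 = v_1
  u_i = v_i − Σ_{j<i} ((v_i · u_j) / (u_j · u_j)) · u_j.

Step by step this gives:
  u_1 = (-2, 3, 0, 0)
  u_2 = (-15/13, -10/13, -2, 3)

Orthogonality check:
  u_2 · u_1 = 0 (should be 0)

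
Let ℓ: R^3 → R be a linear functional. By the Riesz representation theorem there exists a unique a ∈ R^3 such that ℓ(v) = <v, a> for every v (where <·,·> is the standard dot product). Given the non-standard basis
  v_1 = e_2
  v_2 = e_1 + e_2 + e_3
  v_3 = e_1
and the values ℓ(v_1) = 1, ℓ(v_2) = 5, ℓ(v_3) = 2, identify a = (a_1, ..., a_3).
a = (2, 1, 2)

Write a = (a_1, ..., a_3) in the standard basis. For each basis vector v_i, ℓ(v_i) = <v_i, a> is a linear equation in the a_j's. Collect the n equations into a matrix system V a = ℓ, where row i of V is v_i (expressed in the standard basis). Since V is invertible (lower-triangular with 1s on the diagonal, up to permutation), solve by back-substitution:
  V =
[[0, 1, 0],
 [1, 1, 1],
 [1, 0, 0]]
  V a = (1, 5, 2)
Solving gives a = (2, 1, 2).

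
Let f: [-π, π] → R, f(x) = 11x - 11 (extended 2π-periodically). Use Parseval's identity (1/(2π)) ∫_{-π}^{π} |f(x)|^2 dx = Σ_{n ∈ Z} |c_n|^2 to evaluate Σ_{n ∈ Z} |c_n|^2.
Σ |c_n|^2 = 121π^2/3 + 121

Expand and integrate term by term over [-π, π]:
  ∫ (11x)^2 dx = 121·(2π^3/3); ∫ 2·11·(-11)·x dx = 0 (odd integrand); ∫ (-11)^2 dx = 121·2π.
So (1/(2π)) ∫_{-π}^{π} (11x - 11)^2 dx = 121π^2/3 + 121 = 121π^2/3 + 121.
Parseval ⇒ Σ |c_n|^2 = 121π^2/3 + 121.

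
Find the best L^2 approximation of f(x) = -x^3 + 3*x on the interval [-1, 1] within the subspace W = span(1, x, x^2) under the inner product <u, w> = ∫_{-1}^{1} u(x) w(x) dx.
g(x) = 12*x/5

The best approximation g ∈ W is the orthogonal projection of f onto W. Writing g = a_0 + a_1 x + a_2 x^2, the coefficients solve the normal equations G · a = b where
  G_{ij} = <φ_i, φ_j> and b_i = <f, φ_i>, with φ_0 = 1, φ_1 = x, φ_2 = x^2.
G =
  [2, 0, 2/3]
  [0, 2/3, 0]
  [2/3, 0, 2/5],
b = (0, 8/5, 0).
Solving gives a_0 = 0, a_1 = 12/5, a_2 = 0, so
  g(x) = 12*x/5.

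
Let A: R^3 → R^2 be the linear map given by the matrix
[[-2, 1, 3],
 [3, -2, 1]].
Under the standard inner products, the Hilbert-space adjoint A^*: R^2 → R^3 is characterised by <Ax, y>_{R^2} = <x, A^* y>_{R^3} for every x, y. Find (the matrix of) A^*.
A^* = A^T =
[[-2, 3],
 [1, -2],
 [3, 1]]

For real matrices with standard dot products, the defining identity <Ax, y> = <x, A^* y> gives (Ax)^T y = x^T (A^*) y, i.e. x^T A^T y = x^T (A^*) y. Since this holds for all x, y, we must have A^* = A^T. Therefore
A^* =
[[-2, 3],
 [1, -2],
 [3, 1]].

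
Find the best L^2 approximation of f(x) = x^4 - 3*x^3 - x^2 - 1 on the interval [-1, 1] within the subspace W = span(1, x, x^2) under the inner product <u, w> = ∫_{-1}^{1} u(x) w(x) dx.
g(x) = -x^2/7 - 9*x/5 - 38/35

The best approximation g ∈ W is the orthogonal projection of f onto W. Writing g = a_0 + a_1 x + a_2 x^2, the coefficients solve the normal equations G · a = b where
  G_{ij} = <φ_i, φ_j> and b_i = <f, φ_i>, with φ_0 = 1, φ_1 = x, φ_2 = x^2.
G =
  [2, 0, 2/3]
  [0, 2/3, 0]
  [2/3, 0, 2/5],
b = (-34/15, -6/5, -82/105).
Solving gives a_0 = -38/35, a_1 = -9/5, a_2 = -1/7, so
  g(x) = -x^2/7 - 9*x/5 - 38/35.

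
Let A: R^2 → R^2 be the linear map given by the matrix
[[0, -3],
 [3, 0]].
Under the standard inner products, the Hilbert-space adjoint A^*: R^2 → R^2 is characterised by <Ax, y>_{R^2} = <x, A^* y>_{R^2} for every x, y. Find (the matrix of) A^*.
A^* = A^T =
[[0, 3],
 [-3, 0]]

For real matrices with standard dot products, the defining identity <Ax, y> = <x, A^* y> gives (Ax)^T y = x^T (A^*) y, i.e. x^T A^T y = x^T (A^*) y. Since this holds for all x, y, we must have A^* = A^T. Therefore
A^* =
[[0, 3],
 [-3, 0]].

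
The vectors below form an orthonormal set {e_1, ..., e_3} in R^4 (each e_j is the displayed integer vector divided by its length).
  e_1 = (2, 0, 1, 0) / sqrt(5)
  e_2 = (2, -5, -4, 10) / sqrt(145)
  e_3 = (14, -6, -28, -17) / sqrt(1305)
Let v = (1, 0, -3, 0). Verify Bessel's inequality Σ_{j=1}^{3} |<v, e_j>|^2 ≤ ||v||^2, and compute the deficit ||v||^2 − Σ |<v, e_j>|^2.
Σ |<v, e_j>|^2 = 401/45; ||v||^2 = 10; deficit = 49/45

Write each e_j = u_j / sqrt(<u_j, u_j>) where u_j is the displayed integer vector. Then <v, e_j> = <v, u_j> / sqrt(<u_j, u_j>), so |<v, e_j>|^2 = <v, u_j>^2 / <u_j, u_j>.
Coefficients: <v, e_1> = -1/sqrt(5), <v, e_2> = 14/sqrt(145), <v, e_3> = 98/sqrt(1305).
Square and sum: Σ |<v, e_j>|^2 = 401/45.
Compute ||v||^2 = v·v = 10.
Deficit = 10 − 401/45 = 49/45 ≥ 0, confirming Bessel's inequality. (The deficit equals ||v − Σ <v,e_j> e_j||^2, the squared distance from v to span{e_j}.)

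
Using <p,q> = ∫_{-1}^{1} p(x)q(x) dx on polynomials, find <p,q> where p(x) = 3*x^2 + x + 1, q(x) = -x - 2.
<p,q> = -26/3

Expand the product: p(x)·q(x) = -3*x^3 - 7*x^2 - 3*x - 2.
∫_{-1}^{1} of each monomial x^k gives [2/(k+1) if k even, 0 if k odd]. Integrating term-by-term (or equivalently evaluating the antiderivative F(x) = -3*x^4/4 - 7*x^3/3 - 3*x^2/2 - 2*x at the endpoints):
  F(1) − F(−1) = -79/12 − (25/12) = -26/3.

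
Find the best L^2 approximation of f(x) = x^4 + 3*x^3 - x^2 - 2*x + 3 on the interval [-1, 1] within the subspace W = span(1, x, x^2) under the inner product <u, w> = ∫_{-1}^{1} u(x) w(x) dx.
g(x) = -x^2/7 - x/5 + 102/35

The best approximation g ∈ W is the orthogonal projection of f onto W. Writing g = a_0 + a_1 x + a_2 x^2, the coefficients solve the normal equations G · a = b where
  G_{ij} = <φ_i, φ_j> and b_i = <f, φ_i>, with φ_0 = 1, φ_1 = x, φ_2 = x^2.
G =
  [2, 0, 2/3]
  [0, 2/3, 0]
  [2/3, 0, 2/5],
b = (86/15, -2/15, 66/35).
Solving gives a_0 = 102/35, a_1 = -1/5, a_2 = -1/7, so
  g(x) = -x^2/7 - x/5 + 102/35.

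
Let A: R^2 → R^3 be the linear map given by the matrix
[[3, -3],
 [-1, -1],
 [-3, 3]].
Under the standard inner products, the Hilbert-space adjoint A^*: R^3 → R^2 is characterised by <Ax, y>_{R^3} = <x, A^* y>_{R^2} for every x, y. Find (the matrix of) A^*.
A^* = A^T =
[[3, -1, -3],
 [-3, -1, 3]]

For real matrices with standard dot products, the defining identity <Ax, y> = <x, A^* y> gives (Ax)^T y = x^T (A^*) y, i.e. x^T A^T y = x^T (A^*) y. Since this holds for all x, y, we must have A^* = A^T. Therefore
A^* =
[[3, -1, -3],
 [-3, -1, 3]].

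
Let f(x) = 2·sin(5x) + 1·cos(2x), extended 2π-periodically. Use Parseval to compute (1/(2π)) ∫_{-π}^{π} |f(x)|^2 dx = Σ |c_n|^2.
Σ |c_n|^2 = 5/2

Expand |f|^2 and use orthogonality of {sin(nx), cos(mx)} on [-π, π]:
  ∫_{-π}^{π} sin(nx)^2 dx = π, ∫ cos(mx)^2 dx = π, and cross terms integrate to 0.
So ∫_{-π}^{π} f(x)^2 dx = 2^2 · π + 1^2 · π = (4 + 1)π.
Divide by 2π: (4 + 1)/2 = 5/2.
By Parseval, this equals Σ |c_n|^2.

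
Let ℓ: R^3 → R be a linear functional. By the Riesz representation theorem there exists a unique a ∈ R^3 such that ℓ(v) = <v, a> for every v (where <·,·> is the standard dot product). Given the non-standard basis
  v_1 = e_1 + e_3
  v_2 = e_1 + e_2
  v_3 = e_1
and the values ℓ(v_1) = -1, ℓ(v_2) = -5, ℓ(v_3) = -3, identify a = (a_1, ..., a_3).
a = (-3, -2, 2)

Write a = (a_1, ..., a_3) in the standard basis. For each basis vector v_i, ℓ(v_i) = <v_i, a> is a linear equation in the a_j's. Collect the n equations into a matrix system V a = ℓ, where row i of V is v_i (expressed in the standard basis). Since V is invertible (lower-triangular with 1s on the diagonal, up to permutation), solve by back-substitution:
  V =
[[1, 0, 1],
 [1, 1, 0],
 [1, 0, 0]]
  V a = (-1, -5, -3)
Solving gives a = (-3, -2, 2).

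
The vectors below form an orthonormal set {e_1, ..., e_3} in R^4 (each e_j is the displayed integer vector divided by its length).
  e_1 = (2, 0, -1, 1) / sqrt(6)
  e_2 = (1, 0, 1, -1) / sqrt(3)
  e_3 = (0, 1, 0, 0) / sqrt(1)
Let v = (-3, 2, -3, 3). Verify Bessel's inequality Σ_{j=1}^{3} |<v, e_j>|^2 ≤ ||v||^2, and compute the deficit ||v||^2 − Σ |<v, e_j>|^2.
Σ |<v, e_j>|^2 = 31; ||v||^2 = 31; deficit = 0

Write each e_j = u_j / sqrt(<u_j, u_j>) where u_j is the displayed integer vector. Then <v, e_j> = <v, u_j> / sqrt(<u_j, u_j>), so |<v, e_j>|^2 = <v, u_j>^2 / <u_j, u_j>.
Coefficients: <v, e_1> = 0/sqrt(6), <v, e_2> = -9/sqrt(3), <v, e_3> = 2/sqrt(1).
Square and sum: Σ |<v, e_j>|^2 = 31.
Compute ||v||^2 = v·v = 31.
Deficit = 31 − 31 = 0 ≥ 0, confirming Bessel's inequality. (The deficit equals ||v − Σ <v,e_j> e_j||^2, the squared distance from v to span{e_j}.)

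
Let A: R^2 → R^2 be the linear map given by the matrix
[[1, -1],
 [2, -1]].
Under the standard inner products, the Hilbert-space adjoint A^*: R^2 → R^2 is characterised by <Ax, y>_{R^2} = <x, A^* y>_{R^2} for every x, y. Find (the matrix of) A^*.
A^* = A^T =
[[1, 2],
 [-1, -1]]

For real matrices with standard dot products, the defining identity <Ax, y> = <x, A^* y> gives (Ax)^T y = x^T (A^*) y, i.e. x^T A^T y = x^T (A^*) y. Since this holds for all x, y, we must have A^* = A^T. Therefore
A^* =
[[1, 2],
 [-1, -1]].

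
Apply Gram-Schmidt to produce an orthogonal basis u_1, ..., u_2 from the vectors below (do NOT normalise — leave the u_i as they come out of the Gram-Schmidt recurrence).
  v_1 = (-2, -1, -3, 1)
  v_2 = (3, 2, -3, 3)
Orthogonal basis:
  u_1 = (-2, -1, -3, 1)
  u_2 = (53/15, 34/15, -11/5, 41/15)

Apply the Gram-Schmidt recurrence
  u_1 = v_1
  u_i = v_i − Σ_{j<i} ((v_i · u_j) / (u_j · u_j)) · u_j.

Step by step this gives:
  u_1 = (-2, -1, -3, 1)
  u_2 = (53/15, 34/15, -11/5, 41/15)

Orthogonality check:
  u_2 · u_1 = 0 (should be 0)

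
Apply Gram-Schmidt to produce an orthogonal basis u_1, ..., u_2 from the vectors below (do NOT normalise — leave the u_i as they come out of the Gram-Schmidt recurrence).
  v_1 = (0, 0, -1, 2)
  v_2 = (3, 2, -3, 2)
Orthogonal basis:
  u_1 = (0, 0, -1, 2)
  u_2 = (3, 2, -8/5, -4/5)

Apply the Gram-Schmidt recurrence
  u_1 = v_1
  u_i = v_i − Σ_{j<i} ((v_i · u_j) / (u_j · u_j)) · u_j.

Step by step this gives:
  u_1 = (0, 0, -1, 2)
  u_2 = (3, 2, -8/5, -4/5)

Orthogonality check:
  u_2 · u_1 = 0 (should be 0)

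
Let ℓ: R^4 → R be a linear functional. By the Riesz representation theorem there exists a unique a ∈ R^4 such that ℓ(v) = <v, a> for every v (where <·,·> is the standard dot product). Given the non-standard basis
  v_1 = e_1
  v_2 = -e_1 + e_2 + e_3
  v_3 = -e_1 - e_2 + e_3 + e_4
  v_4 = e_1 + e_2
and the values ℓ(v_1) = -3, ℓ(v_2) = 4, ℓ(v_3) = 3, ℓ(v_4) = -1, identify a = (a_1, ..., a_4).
a = (-3, 2, -1, 3)

Write a = (a_1, ..., a_4) in the standard basis. For each basis vector v_i, ℓ(v_i) = <v_i, a> is a linear equation in the a_j's. Collect the n equations into a matrix system V a = ℓ, where row i of V is v_i (expressed in the standard basis). Since V is invertible (lower-triangular with 1s on the diagonal, up to permutation), solve by back-substitution:
  V =
[[1, 0, 0, 0],
 [-1, 1, 1, 0],
 [-1, -1, 1, 1],
 [1, 1, 0, 0]]
  V a = (-3, 4, 3, -1)
Solving gives a = (-3, 2, -1, 3).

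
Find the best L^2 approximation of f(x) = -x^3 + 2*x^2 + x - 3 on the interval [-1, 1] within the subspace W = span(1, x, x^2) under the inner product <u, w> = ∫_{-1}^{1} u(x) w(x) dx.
g(x) = 2*x^2 + 2*x/5 - 3

The best approximation g ∈ W is the orthogonal projection of f onto W. Writing g = a_0 + a_1 x + a_2 x^2, the coefficients solve the normal equations G · a = b where
  G_{ij} = <φ_i, φ_j> and b_i = <f, φ_i>, with φ_0 = 1, φ_1 = x, φ_2 = x^2.
G =
  [2, 0, 2/3]
  [0, 2/3, 0]
  [2/3, 0, 2/5],
b = (-14/3, 4/15, -6/5).
Solving gives a_0 = -3, a_1 = 2/5, a_2 = 2, so
  g(x) = 2*x^2 + 2*x/5 - 3.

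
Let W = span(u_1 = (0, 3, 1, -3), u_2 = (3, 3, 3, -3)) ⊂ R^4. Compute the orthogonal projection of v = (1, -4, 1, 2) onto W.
proj_W(v) = (43/27, -77/27, 1/9, 77/27)

Set up U = [u_1 | ... | u_2] ∈ R^(4×2). The projector onto W = col(U) is P = U (U^T U)^(-1) U^T.
Compute U^T U =
  [19, 21]
  [21, 36],
and U^T v = (-17, -12).
Solve U^T U · c = U^T v for the coefficients: c = (-40/27, 43/81). The projection is proj_W(v) = U c.
Check: (v - proj_W(v)) · u_1 = 0  (should be 0).
Check: (v - proj_W(v)) · u_2 = 0  (should be 0).
Result: proj_W(v) = (43/27, -77/27, 1/9, 77/27).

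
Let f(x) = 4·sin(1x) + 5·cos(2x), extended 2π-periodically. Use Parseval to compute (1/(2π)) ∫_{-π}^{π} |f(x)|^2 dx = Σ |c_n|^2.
Σ |c_n|^2 = 41/2

Expand |f|^2 and use orthogonality of {sin(nx), cos(mx)} on [-π, π]:
  ∫_{-π}^{π} sin(nx)^2 dx = π, ∫ cos(mx)^2 dx = π, and cross terms integrate to 0.
So ∫_{-π}^{π} f(x)^2 dx = 4^2 · π + 5^2 · π = (16 + 25)π.
Divide by 2π: (16 + 25)/2 = 41/2.
By Parseval, this equals Σ |c_n|^2.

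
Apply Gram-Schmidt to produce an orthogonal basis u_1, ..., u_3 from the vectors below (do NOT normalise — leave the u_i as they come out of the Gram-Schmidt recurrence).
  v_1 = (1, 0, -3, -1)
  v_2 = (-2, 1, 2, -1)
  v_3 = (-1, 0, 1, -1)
Orthogonal basis:
  u_1 = (1, 0, -3, -1)
  u_2 = (-15/11, 1, 1/11, -18/11)
  u_3 = (2/61, -34/61, 8/61, -22/61)

Apply the Gram-Schmidt recurrence
  u_1 = v_1
  u_i = v_i − Σ_{j<i} ((v_i · u_j) / (u_j · u_j)) · u_j.

Step by step this gives:
  u_1 = (1, 0, -3, -1)
  u_2 = (-15/11, 1, 1/11, -18/11)
  u_3 = (2/61, -34/61, 8/61, -22/61)

Orthogonality check:
  u_2 · u_1 = 0 (should be 0)
  u_3 · u_1 = 0 (should be 0)
  u_3 · u_2 = 0 (should be 0)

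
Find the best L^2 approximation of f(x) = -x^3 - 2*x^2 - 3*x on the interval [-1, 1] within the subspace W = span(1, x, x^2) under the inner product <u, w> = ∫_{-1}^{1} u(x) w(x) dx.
g(x) = -2*x^2 - 18*x/5

The best approximation g ∈ W is the orthogonal projection of f onto W. Writing g = a_0 + a_1 x + a_2 x^2, the coefficients solve the normal equations G · a = b where
  G_{ij} = <φ_i, φ_j> and b_i = <f, φ_i>, with φ_0 = 1, φ_1 = x, φ_2 = x^2.
G =
  [2, 0, 2/3]
  [0, 2/3, 0]
  [2/3, 0, 2/5],
b = (-4/3, -12/5, -4/5).
Solving gives a_0 = 0, a_1 = -18/5, a_2 = -2, so
  g(x) = -2*x^2 - 18*x/5.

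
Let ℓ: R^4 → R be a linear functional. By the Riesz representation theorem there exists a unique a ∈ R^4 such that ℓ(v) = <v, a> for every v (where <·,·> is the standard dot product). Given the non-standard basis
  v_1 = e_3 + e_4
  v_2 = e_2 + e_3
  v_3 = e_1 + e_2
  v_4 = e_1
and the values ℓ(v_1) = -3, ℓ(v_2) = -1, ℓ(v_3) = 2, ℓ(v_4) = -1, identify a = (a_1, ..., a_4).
a = (-1, 3, -4, 1)

Write a = (a_1, ..., a_4) in the standard basis. For each basis vector v_i, ℓ(v_i) = <v_i, a> is a linear equation in the a_j's. Collect the n equations into a matrix system V a = ℓ, where row i of V is v_i (expressed in the standard basis). Since V is invertible (lower-triangular with 1s on the diagonal, up to permutation), solve by back-substitution:
  V =
[[0, 0, 1, 1],
 [0, 1, 1, 0],
 [1, 1, 0, 0],
 [1, 0, 0, 0]]
  V a = (-3, -1, 2, -1)
Solving gives a = (-1, 3, -4, 1).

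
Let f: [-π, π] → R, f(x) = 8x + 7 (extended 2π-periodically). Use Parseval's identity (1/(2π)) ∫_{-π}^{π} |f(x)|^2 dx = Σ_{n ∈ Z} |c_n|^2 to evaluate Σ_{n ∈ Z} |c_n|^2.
Σ |c_n|^2 = 64π^2/3 + 49

Expand and integrate term by term over [-π, π]:
  ∫ (8x)^2 dx = 64·(2π^3/3); ∫ 2·8·(7)·x dx = 0 (odd integrand); ∫ 7^2 dx = 49·2π.
So (1/(2π)) ∫_{-π}^{π} (8x + 7)^2 dx = 64π^2/3 + 49 = 64π^2/3 + 49.
Parseval ⇒ Σ |c_n|^2 = 64π^2/3 + 49.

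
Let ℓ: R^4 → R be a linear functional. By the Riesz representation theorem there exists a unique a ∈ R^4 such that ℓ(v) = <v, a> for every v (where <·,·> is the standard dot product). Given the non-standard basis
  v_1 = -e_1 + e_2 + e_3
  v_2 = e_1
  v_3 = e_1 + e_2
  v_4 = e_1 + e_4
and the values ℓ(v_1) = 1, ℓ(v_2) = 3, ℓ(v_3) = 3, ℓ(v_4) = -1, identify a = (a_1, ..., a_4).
a = (3, 0, 4, -4)

Write a = (a_1, ..., a_4) in the standard basis. For each basis vector v_i, ℓ(v_i) = <v_i, a> is a linear equation in the a_j's. Collect the n equations into a matrix system V a = ℓ, where row i of V is v_i (expressed in the standard basis). Since V is invertible (lower-triangular with 1s on the diagonal, up to permutation), solve by back-substitution:
  V =
[[-1, 1, 1, 0],
 [1, 0, 0, 0],
 [1, 1, 0, 0],
 [1, 0, 0, 1]]
  V a = (1, 3, 3, -1)
Solving gives a = (3, 0, 4, -4).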